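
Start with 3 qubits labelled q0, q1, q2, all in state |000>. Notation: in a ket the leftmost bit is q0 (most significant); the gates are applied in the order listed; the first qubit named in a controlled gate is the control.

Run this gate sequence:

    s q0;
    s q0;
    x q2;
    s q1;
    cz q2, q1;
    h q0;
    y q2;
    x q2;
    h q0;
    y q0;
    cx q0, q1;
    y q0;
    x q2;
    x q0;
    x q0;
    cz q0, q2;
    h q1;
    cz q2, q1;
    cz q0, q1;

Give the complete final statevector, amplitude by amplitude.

The resulting statevector has amplitude -sqrt(2)*I/2 on |000>, sqrt(2)*I/2 on |010>, and 0 on every other basis state.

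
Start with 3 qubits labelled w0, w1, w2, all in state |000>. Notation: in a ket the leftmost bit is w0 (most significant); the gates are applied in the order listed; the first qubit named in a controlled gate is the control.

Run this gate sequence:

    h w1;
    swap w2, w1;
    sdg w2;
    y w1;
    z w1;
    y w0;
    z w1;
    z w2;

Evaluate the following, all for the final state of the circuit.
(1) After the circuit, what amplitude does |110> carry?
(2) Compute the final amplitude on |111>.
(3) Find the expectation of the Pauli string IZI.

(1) The amplitude on |110> is -sqrt(2)/2.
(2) The final state's coefficient on |111> equals -sqrt(2)*I/2.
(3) The expectation value of IZI is -1.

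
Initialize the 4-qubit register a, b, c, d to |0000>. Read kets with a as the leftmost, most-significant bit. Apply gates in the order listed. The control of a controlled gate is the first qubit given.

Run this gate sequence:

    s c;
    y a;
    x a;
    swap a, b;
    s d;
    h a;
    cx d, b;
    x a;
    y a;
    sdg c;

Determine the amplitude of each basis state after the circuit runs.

The final amplitudes are sqrt(2)/2 on |0000>, -sqrt(2)/2 on |1000>, and 0 on every other basis state.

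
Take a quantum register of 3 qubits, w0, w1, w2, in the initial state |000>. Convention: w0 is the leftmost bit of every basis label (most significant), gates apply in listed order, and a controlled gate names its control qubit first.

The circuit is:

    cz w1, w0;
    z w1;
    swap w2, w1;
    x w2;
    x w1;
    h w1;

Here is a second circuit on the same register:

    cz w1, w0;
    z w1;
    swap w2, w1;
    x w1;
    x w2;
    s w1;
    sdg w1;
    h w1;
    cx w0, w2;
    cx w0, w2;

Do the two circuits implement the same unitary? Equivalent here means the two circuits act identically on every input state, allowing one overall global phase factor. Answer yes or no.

Yes — the two circuits implement the same unitary up to a global phase.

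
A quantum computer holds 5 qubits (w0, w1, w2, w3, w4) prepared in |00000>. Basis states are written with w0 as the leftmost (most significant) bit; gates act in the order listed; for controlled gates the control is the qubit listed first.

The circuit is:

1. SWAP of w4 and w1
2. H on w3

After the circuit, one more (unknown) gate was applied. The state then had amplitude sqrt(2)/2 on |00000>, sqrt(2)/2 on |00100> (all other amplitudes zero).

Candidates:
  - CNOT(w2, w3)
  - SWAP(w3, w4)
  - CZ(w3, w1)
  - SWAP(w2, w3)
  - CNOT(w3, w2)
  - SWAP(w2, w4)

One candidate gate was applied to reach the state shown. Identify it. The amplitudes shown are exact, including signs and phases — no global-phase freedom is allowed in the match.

The unique candidate consistent with the amplitudes is SWAP(w2, w3).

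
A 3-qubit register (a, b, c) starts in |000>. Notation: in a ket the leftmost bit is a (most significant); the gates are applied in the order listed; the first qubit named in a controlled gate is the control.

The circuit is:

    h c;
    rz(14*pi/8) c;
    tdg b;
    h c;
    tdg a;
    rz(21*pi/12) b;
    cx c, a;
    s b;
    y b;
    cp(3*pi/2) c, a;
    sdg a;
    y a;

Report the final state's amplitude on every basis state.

The final amplitudes are 1/2 - exp(I*pi/4)/2 on |011>, -1/2 - exp(I*pi/4)/2 on |110>, and 0 on every other basis state.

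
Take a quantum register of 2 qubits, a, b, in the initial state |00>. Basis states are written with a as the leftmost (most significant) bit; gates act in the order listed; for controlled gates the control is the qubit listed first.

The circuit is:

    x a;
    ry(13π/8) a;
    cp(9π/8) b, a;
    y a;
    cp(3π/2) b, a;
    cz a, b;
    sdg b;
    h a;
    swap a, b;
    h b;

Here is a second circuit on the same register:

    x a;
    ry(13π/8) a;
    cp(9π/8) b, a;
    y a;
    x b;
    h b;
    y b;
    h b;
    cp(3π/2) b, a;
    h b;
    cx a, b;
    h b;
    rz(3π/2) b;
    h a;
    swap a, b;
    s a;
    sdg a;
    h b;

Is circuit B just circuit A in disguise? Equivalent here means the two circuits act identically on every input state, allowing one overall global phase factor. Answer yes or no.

No: there is an input state on which the two circuits produce genuinely different outputs (not merely differing by a phase).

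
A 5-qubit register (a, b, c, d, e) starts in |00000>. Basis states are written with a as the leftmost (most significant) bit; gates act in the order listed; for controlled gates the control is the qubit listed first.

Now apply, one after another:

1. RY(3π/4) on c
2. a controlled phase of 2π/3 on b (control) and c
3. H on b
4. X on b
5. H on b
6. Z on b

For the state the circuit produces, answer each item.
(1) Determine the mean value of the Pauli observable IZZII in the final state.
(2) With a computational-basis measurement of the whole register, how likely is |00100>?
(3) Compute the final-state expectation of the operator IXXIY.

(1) In the final state, IZZII has expectation -sqrt(2)/2. Key observation: steps 3-6 multiply out to the identity, so the circuit reduces to the remaining gates.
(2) Outcome |00100> occurs with probability sqrt(2)/4 + 1/2.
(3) In the final state, IXXIY has expectation 0.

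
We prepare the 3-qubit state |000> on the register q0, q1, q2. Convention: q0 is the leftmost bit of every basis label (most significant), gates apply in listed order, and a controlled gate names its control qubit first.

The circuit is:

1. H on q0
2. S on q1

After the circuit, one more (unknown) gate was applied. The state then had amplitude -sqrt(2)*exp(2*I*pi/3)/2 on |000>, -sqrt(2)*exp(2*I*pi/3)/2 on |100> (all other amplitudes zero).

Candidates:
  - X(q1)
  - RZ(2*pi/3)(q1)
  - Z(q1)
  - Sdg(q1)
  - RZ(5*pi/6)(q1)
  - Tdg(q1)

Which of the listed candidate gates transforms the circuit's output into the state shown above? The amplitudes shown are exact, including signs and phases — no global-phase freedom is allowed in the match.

It was RZ(2*pi/3)(q1) that produced the state shown.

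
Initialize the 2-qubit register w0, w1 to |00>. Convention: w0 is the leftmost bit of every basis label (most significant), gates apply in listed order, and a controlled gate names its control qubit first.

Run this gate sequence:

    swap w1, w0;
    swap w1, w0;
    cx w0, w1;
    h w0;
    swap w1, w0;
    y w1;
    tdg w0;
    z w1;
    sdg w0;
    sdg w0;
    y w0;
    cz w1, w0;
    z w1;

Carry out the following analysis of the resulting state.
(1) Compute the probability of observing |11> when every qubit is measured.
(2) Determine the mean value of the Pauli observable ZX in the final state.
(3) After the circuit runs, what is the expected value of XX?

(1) The probability of measuring |11> is 1/2.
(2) In the final state, ZX has expectation -1.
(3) The observable XX averages to 0.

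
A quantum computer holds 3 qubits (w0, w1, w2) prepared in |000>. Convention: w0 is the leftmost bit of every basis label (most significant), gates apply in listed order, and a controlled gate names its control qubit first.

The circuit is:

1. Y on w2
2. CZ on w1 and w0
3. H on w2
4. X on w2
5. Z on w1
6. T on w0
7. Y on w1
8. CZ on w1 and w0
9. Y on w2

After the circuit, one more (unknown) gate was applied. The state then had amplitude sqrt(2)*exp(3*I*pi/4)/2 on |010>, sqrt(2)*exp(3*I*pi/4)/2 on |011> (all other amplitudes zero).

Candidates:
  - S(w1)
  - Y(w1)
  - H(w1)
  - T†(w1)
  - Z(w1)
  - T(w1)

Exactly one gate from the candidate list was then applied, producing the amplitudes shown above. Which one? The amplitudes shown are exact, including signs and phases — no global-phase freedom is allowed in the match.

The unique candidate consistent with the amplitudes is T(w1).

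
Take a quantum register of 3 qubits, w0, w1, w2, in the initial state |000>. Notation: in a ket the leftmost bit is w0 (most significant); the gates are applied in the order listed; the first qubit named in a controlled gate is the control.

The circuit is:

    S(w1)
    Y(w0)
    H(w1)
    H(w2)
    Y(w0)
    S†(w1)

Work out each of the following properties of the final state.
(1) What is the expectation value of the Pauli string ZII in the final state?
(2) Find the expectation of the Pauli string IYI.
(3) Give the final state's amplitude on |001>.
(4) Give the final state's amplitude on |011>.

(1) The observable ZII averages to 1.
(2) The observable IYI averages to -1.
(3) |001> carries amplitude 1/2 in the final state.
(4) |011> carries amplitude -I/2 in the final state.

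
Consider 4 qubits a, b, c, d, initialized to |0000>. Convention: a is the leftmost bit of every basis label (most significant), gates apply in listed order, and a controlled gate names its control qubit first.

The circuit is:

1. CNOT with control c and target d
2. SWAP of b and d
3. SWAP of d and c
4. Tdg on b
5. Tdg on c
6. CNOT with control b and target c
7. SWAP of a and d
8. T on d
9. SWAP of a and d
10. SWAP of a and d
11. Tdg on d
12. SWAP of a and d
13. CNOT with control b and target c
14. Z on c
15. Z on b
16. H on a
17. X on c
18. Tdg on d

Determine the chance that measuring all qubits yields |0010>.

The probability of measuring |0010> is 1/2.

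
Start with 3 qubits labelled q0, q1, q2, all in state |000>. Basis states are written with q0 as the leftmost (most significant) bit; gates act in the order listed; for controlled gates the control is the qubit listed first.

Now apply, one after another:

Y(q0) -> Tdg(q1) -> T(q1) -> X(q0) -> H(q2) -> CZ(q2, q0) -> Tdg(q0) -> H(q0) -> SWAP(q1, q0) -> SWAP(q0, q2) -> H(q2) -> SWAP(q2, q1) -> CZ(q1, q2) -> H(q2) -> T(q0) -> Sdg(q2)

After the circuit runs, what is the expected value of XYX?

In the final state, XYX has expectation -sqrt(2)/2.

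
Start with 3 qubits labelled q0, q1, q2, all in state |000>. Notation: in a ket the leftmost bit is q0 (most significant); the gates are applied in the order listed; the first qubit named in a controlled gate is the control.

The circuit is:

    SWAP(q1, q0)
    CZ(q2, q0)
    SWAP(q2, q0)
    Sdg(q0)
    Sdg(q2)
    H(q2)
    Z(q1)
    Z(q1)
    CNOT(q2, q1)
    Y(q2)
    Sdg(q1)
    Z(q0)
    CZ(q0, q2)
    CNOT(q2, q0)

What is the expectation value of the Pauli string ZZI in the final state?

The expectation value of ZZI is -1.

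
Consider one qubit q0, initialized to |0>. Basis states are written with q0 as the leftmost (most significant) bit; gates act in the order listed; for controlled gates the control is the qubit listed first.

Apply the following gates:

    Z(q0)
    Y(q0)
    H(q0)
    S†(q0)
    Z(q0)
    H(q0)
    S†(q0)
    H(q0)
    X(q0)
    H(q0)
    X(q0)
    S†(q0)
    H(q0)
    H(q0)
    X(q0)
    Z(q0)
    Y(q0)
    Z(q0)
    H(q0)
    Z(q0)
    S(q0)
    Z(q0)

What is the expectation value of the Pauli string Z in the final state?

In the final state, Z has expectation 0.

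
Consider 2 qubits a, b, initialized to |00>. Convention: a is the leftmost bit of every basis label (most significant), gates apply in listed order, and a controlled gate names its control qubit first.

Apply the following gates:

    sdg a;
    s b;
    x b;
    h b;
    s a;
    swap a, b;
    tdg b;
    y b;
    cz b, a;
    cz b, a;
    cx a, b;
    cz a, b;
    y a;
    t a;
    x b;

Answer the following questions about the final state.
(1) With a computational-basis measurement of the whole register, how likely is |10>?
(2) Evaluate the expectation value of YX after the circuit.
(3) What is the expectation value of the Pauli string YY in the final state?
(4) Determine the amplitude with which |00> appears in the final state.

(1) Outcome |10> occurs with probability 1/2. Key observation: the block from step 9 through step 10 cancels to the identity and can be dropped.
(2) In the final state, YX has expectation sqrt(2)/2.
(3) The observable YY averages to sqrt(2)/2.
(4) The final state's coefficient on |00> equals 0.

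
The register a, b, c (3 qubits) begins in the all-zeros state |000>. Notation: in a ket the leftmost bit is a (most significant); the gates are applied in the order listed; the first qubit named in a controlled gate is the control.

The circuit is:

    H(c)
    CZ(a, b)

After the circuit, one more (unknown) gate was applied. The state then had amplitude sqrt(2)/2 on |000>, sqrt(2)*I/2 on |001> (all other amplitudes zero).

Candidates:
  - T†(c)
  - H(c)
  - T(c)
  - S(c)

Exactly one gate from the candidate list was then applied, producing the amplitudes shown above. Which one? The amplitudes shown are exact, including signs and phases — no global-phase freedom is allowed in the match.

The applied gate was S(c).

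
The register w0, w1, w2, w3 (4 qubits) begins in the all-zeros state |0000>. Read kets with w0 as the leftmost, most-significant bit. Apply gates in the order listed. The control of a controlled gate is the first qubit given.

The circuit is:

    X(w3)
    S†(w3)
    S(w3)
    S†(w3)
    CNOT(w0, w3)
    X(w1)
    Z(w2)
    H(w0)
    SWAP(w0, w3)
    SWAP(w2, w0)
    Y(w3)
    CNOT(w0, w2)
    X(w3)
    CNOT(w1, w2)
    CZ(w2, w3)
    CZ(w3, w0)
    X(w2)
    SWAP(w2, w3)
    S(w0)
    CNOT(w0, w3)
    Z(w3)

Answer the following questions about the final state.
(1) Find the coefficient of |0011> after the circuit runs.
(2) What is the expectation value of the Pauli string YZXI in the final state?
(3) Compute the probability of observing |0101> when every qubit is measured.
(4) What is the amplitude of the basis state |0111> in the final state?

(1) |0011> carries amplitude 0 in the final state. Key observation: the block from step 3 through step 4 cancels to the identity and can be dropped.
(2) In the final state, YZXI has expectation 0.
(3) The probability of measuring |0101> is 1/2.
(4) The amplitude on |0111> is sqrt(2)/2.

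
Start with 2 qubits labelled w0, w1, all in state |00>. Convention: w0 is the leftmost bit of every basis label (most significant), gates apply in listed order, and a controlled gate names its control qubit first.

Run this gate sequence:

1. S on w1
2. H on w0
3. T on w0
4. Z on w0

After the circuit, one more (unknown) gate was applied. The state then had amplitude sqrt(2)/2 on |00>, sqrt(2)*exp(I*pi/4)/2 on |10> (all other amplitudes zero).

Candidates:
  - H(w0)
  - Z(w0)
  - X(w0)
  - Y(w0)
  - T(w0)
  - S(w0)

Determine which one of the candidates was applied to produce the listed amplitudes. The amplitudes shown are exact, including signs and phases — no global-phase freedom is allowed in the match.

The unique candidate consistent with the amplitudes is Z(w0).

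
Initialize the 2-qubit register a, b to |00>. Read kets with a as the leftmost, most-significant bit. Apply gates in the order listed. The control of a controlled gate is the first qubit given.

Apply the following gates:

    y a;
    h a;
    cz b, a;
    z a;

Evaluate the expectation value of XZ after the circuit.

In the final state, XZ has expectation 1.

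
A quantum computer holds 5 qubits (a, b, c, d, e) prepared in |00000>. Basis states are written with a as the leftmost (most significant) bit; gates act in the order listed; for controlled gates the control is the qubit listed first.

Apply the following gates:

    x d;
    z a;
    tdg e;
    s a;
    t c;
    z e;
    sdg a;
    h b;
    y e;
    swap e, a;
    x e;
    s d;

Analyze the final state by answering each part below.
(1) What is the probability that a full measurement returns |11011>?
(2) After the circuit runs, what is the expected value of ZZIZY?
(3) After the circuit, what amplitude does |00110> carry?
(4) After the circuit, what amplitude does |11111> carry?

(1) Outcome |11011> occurs with probability 1/2.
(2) In the final state, ZZIZY has expectation 0.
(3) |00110> carries amplitude 0 in the final state.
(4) The amplitude on |11111> is 0.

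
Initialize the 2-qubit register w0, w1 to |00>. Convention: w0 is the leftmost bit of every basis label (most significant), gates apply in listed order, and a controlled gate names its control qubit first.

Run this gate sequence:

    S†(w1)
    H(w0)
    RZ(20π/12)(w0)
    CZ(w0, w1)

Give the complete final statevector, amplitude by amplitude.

After the circuit, the state carries amplitude -sqrt(2)*exp(I*pi/6)/2 on |00>, 0 on |01>, sqrt(2)*exp(5*I*pi/6)/2 on |10>, 0 on |11>.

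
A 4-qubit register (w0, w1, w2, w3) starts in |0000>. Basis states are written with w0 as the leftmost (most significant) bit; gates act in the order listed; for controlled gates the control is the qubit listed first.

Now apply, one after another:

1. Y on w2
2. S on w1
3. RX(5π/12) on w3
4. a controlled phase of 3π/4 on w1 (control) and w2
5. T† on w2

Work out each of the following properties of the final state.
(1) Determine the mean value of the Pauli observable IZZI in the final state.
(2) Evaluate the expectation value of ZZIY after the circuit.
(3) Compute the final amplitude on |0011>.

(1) The expectation value of IZZI is -1.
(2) In the final state, ZZIY has expectation -sqrt(6)/4 - sqrt(2)/4.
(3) |0011> carries amplitude (-sqrt(3*sqrt(2) + 6)/4 + sqrt(2 - sqrt(2))/4)*exp(3*I*pi/4) in the final state.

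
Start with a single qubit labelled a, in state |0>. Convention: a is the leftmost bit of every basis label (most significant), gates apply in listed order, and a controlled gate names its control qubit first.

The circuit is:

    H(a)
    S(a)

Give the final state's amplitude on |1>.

|1> carries amplitude sqrt(2)*I/2 in the final state.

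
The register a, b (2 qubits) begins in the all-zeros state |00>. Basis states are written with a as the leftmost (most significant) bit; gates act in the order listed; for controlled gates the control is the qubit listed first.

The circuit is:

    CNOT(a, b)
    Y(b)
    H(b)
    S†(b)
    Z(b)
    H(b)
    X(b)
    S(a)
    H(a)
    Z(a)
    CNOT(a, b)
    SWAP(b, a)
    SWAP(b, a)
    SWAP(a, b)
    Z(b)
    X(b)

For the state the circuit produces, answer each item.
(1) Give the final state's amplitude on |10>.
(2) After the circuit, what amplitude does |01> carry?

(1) |10> carries amplitude sqrt(2)*(-1 + I)/4 in the final state.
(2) The amplitude on |01> is sqrt(2)*(-1 + I)/4.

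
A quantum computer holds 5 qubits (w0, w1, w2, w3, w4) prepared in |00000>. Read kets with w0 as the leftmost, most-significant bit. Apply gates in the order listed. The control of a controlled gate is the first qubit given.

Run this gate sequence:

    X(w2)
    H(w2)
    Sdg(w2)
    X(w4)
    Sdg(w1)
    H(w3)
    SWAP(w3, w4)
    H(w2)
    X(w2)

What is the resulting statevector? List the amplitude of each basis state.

The resulting statevector has amplitude sqrt(2)*(1 - I)/4 on |00010>, sqrt(2)*(1 - I)/4 on |00011>, sqrt(2)*(1 + I)/4 on |00110>, sqrt(2)*(1 + I)/4 on |00111>, and 0 on every other basis state.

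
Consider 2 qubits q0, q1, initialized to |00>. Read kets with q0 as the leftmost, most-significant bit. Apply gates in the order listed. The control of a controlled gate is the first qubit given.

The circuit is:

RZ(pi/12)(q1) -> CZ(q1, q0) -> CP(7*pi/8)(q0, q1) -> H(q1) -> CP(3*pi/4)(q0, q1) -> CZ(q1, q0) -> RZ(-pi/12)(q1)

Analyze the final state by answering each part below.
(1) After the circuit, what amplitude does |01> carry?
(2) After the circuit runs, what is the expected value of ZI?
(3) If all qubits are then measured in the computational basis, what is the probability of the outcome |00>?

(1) |01> carries amplitude -sqrt(2)*exp(11*I*pi/12)/2 in the final state.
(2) In the final state, ZI has expectation 1.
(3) A full measurement returns |00> with probability 1/2.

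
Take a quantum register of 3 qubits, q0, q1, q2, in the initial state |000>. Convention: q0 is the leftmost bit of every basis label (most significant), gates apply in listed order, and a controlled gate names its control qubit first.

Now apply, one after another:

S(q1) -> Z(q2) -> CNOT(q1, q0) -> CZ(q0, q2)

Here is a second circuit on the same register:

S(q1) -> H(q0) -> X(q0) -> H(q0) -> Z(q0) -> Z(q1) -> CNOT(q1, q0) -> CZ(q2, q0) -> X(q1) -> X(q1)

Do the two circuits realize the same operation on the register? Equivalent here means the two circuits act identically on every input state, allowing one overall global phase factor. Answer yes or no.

No: there is an input state on which the two circuits produce genuinely different outputs (not merely differing by a phase).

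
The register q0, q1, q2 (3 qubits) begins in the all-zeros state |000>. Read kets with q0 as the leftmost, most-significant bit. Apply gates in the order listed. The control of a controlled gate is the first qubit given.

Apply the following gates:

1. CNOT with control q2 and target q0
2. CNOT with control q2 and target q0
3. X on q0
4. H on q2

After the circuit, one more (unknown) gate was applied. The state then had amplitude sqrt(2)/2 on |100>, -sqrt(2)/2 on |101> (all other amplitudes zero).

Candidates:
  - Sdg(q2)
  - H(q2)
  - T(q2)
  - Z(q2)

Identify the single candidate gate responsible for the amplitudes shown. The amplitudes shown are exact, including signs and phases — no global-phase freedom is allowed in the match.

It was Z(q2) that produced the state shown. Key observation: gates 1-2 undo each other exactly, leaving only the rest of the circuit to track.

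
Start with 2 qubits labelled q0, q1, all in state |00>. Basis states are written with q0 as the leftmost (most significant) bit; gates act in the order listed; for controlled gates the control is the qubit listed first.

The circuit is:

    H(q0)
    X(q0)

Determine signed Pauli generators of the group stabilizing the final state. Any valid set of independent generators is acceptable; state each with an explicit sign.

The stabilizer group can be generated by +XI, +IZ, among other valid generating sets.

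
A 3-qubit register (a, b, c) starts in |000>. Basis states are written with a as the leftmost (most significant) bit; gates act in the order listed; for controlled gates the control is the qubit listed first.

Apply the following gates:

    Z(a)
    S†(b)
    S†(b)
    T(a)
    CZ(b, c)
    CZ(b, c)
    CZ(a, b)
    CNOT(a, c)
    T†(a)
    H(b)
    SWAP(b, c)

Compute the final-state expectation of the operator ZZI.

The observable ZZI averages to 1.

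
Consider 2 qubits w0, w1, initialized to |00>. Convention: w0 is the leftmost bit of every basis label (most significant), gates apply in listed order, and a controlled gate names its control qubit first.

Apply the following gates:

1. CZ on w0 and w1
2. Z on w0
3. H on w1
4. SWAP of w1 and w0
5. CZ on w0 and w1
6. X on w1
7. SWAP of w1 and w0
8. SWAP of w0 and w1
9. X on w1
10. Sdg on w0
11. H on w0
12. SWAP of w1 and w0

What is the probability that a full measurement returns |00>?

The probability of measuring |00> is 1/2.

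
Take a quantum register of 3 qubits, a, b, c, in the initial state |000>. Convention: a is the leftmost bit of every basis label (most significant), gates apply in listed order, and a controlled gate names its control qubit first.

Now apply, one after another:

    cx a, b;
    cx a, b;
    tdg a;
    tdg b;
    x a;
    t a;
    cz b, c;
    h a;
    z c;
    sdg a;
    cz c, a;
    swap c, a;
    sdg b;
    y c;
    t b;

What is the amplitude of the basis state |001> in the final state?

|001> carries amplitude sqrt(2)*exp(3*I*pi/4)/2 in the final state.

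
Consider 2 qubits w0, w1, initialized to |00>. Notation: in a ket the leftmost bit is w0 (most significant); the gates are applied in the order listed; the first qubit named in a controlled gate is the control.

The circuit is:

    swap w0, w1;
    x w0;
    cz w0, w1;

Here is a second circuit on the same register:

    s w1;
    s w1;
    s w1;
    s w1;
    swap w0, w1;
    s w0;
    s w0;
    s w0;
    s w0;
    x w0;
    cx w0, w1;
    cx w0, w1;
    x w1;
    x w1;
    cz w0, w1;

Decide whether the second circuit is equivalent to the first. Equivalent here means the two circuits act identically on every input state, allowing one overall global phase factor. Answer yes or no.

Yes, they are equivalent — the unitaries differ by at most a global phase.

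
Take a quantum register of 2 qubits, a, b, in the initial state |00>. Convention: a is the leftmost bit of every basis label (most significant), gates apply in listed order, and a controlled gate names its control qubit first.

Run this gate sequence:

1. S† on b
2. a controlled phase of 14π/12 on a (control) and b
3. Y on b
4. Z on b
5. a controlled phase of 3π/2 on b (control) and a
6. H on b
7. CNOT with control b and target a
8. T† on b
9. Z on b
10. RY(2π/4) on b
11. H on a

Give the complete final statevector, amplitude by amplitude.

The final amplitudes are sqrt(2)*(-I + exp(I*pi/4))/4 on |00>, sqrt(2)*(-I - exp(I*pi/4))/4 on |01>, sqrt(2)*(-I - exp(I*pi/4))/4 on |10>, sqrt(2)*(-I + exp(I*pi/4))/4 on |11>.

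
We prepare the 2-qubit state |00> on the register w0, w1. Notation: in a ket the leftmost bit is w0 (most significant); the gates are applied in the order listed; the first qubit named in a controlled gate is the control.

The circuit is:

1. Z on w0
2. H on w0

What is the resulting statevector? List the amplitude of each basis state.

The final amplitudes are sqrt(2)/2 on |00>, 0 on |01>, sqrt(2)/2 on |10>, 0 on |11>.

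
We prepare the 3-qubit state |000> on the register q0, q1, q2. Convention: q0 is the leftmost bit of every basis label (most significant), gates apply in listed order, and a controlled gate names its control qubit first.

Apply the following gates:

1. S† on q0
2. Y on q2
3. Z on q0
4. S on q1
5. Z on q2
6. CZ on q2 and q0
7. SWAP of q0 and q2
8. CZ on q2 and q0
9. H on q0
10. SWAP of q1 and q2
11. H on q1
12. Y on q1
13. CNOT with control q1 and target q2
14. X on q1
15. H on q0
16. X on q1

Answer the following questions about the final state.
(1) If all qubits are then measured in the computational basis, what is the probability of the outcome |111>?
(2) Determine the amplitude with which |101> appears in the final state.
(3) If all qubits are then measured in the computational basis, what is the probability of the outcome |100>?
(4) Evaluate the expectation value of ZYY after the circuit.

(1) Outcome |111> occurs with probability 1/2.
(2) The amplitude on |101> is 0.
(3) Outcome |100> occurs with probability 1/2.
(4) The expectation value of ZYY is -1.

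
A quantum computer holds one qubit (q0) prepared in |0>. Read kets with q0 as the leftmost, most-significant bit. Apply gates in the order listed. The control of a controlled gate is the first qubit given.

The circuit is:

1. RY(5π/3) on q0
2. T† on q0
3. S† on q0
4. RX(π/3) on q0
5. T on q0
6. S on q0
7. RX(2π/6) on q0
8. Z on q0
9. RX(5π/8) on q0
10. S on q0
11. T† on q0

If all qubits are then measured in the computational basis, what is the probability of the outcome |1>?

The probability of measuring |1> is -sqrt(3)*sin(5*pi/16)*cos(5*pi/16)/16 + 11*cos(5*pi/16)**2/32 + 21*sin(5*pi/16)**2/32 - 9*I*exp(I*pi/4)*sin(5*pi/16)**2/32 - sqrt(3)*exp(I*pi/4)*sin(5*pi/16)*cos(5*pi/16)/8 - 3*exp(I*pi/4)*sin(5*pi/16)**2/32 - 3*exp(I*pi/4)*cos(5*pi/16)**2/32 - 3*I*exp(-I*pi/4)*cos(5*pi/16)**2/32 - 3*exp(-I*pi/4)*cos(5*pi/16)**2/32 + 3*I*exp(I*pi/4)*cos(5*pi/16)**2/32 - 3*exp(-I*pi/4)*sin(5*pi/16)**2/32 - sqrt(3)*exp(-I*pi/4)*sin(5*pi/16)*cos(5*pi/16)/8 + 9*I*exp(-I*pi/4)*sin(5*pi/16)**2/32.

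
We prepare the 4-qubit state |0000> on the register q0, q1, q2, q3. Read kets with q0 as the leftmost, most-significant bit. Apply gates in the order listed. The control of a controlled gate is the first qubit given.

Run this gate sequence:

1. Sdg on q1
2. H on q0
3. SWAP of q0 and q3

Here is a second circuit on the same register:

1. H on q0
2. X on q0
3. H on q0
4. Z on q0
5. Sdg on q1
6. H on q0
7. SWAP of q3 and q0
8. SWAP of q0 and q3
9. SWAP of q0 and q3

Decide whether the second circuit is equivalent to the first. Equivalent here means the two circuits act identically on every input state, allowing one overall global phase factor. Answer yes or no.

Yes, they are equivalent — the unitaries differ by at most a global phase.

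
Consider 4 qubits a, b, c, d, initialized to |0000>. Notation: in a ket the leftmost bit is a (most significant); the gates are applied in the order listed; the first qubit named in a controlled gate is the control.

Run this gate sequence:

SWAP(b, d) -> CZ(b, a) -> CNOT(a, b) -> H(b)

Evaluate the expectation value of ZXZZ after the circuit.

The expectation value of ZXZZ is 1.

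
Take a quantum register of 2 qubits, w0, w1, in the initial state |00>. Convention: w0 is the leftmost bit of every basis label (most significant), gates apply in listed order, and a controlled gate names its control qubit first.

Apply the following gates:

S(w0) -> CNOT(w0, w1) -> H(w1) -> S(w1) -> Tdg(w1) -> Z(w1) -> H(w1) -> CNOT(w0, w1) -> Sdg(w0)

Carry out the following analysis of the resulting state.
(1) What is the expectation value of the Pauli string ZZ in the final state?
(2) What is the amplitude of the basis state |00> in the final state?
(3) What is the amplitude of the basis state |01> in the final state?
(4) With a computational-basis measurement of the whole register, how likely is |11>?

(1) The expectation value of ZZ is -sqrt(2)/2.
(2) |00> carries amplitude 1/2 - exp(I*pi/4)/2 in the final state.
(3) The amplitude on |01> is 1/2 + exp(I*pi/4)/2.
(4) Outcome |11> occurs with probability 0.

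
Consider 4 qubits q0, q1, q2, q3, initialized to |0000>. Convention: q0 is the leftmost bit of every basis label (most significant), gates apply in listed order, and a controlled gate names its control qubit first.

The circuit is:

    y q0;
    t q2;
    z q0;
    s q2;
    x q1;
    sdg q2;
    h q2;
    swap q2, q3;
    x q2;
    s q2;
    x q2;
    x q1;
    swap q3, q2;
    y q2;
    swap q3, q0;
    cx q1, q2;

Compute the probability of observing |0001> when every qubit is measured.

Outcome |0001> occurs with probability 1/2.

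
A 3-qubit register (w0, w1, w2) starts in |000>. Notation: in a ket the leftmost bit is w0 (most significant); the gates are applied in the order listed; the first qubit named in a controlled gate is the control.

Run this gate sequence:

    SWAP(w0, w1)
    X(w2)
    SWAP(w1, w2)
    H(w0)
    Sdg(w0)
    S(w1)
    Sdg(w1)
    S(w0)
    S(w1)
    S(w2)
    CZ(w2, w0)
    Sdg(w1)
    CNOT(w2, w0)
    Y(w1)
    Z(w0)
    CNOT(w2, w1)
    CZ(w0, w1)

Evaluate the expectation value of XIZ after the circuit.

The expectation value of XIZ is -1. Key observation: steps 5-8 multiply out to the identity, so the circuit reduces to the remaining gates.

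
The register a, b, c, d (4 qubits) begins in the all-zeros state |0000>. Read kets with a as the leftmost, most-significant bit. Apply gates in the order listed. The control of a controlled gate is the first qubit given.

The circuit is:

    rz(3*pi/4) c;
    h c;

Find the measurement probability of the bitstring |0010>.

A full measurement returns |0010> with probability 1/2.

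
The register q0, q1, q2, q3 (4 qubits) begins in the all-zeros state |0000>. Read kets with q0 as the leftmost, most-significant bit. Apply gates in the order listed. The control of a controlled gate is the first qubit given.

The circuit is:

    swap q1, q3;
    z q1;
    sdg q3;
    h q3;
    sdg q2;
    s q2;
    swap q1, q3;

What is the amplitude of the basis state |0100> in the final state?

The amplitude on |0100> is sqrt(2)/2.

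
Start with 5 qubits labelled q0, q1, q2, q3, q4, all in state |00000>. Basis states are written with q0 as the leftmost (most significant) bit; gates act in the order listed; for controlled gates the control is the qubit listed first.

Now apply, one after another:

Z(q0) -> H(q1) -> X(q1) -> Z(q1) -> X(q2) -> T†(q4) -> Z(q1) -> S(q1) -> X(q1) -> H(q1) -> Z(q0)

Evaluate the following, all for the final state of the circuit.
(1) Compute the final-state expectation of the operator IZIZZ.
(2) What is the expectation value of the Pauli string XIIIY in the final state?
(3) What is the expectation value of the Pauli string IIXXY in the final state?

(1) The observable IZIZZ averages to 0.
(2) The observable XIIIY averages to 0.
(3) The observable IIXXY averages to 0.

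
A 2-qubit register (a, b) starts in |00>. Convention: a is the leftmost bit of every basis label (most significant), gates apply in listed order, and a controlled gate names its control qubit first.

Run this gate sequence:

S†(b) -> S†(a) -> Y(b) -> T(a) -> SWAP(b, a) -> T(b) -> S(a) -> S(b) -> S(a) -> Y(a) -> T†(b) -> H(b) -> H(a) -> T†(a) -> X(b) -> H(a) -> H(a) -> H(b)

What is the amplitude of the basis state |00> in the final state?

The amplitude on |00> is -sqrt(2)/2.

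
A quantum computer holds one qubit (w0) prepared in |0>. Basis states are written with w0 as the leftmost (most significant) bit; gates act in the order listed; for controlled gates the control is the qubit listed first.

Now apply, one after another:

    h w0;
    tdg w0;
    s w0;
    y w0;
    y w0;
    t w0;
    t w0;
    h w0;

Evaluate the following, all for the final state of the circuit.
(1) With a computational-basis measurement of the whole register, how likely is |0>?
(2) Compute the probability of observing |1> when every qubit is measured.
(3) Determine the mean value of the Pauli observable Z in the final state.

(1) A full measurement returns |0> with probability 1/2 - sqrt(2)/4.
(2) Outcome |1> occurs with probability sqrt(2)/4 + 1/2.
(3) The observable Z averages to -sqrt(2)/2.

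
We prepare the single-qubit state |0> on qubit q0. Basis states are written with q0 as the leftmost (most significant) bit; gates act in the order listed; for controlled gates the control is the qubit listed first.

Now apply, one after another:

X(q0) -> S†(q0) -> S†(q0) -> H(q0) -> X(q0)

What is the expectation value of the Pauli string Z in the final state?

The observable Z averages to 0.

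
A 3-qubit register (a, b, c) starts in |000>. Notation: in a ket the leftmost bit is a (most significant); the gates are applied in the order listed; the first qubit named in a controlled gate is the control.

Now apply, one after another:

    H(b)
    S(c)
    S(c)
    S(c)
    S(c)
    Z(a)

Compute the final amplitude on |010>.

The final state's coefficient on |010> equals sqrt(2)/2. Key observation: steps 2-5 multiply out to the identity, so the circuit reduces to the remaining gates.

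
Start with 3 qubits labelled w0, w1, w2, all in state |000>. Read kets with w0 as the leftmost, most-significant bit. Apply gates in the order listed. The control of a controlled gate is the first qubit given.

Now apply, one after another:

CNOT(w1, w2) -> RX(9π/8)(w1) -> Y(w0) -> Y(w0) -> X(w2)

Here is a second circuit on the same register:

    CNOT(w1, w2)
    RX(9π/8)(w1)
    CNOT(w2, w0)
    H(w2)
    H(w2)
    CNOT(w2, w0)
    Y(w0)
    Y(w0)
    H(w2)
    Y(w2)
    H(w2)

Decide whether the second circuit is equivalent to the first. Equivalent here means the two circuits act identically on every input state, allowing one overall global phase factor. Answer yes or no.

No, they are not equivalent — no single phase factor reconciles the two unitaries.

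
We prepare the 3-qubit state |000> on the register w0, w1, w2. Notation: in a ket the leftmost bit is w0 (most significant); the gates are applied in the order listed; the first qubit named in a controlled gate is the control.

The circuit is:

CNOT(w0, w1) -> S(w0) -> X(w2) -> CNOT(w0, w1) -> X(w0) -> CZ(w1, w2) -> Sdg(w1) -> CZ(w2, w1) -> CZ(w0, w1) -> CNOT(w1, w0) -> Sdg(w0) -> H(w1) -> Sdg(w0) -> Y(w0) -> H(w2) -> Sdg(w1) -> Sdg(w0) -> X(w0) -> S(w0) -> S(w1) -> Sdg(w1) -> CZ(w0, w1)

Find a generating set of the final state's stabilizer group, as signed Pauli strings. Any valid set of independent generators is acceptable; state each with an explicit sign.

The final state is stabilized by the group generated by +IYI, -IIX, -ZII; other independent generating sets are equally valid.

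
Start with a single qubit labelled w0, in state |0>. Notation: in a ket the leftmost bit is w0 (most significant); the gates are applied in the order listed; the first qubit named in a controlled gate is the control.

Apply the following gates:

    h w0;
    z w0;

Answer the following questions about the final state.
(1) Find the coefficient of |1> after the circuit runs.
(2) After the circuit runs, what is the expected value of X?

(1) The amplitude on |1> is -sqrt(2)/2.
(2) In the final state, X has expectation -1.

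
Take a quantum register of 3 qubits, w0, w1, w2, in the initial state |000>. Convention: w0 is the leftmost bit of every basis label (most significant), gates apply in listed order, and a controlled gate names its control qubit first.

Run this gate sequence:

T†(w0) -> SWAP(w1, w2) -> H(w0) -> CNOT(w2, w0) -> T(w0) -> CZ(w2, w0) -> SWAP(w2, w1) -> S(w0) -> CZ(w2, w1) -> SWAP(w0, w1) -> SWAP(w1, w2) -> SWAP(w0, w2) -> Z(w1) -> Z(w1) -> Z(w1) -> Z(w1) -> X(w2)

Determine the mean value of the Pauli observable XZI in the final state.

The observable XZI averages to -sqrt(2)/2. Key observation: gates 13-16 undo each other exactly, leaving only the rest of the circuit to track.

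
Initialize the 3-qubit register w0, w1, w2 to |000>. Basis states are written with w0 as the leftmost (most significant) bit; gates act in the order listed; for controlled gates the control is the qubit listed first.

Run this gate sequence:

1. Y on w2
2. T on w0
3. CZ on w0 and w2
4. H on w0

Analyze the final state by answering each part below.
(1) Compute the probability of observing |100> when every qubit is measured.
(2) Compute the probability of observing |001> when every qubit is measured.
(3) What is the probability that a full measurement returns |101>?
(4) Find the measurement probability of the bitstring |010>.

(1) The probability of measuring |100> is 0.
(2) A full measurement returns |001> with probability 1/2.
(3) Outcome |101> occurs with probability 1/2.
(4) A full measurement returns |010> with probability 0.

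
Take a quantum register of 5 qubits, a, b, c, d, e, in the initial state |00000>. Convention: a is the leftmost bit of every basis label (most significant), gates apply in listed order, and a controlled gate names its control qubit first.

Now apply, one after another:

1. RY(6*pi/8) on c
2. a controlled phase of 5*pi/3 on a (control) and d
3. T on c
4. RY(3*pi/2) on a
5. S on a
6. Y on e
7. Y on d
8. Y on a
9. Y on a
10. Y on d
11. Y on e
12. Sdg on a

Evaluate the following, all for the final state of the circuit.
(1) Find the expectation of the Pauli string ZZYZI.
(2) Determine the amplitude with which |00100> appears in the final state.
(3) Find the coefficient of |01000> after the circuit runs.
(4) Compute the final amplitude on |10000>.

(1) The expectation value of ZZYZI is 0. Key observation: the block from step 5 through step 12 cancels to the identity and can be dropped.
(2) |00100> carries amplitude -sqrt(2*sqrt(2) + 4)*exp(I*pi/4)/4 in the final state.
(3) |01000> carries amplitude 0 in the final state.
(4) The final state's coefficient on |10000> equals sqrt(4 - 2*sqrt(2))/4.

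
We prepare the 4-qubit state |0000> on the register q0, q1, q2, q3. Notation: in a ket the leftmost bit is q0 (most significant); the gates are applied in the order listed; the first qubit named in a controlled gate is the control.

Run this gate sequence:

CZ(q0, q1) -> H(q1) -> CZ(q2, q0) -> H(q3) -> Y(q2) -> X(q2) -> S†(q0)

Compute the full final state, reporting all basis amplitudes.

The final amplitudes are I/2 on |0000>, I/2 on |0001>, I/2 on |0100>, I/2 on |0101>, and 0 on every other basis state.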